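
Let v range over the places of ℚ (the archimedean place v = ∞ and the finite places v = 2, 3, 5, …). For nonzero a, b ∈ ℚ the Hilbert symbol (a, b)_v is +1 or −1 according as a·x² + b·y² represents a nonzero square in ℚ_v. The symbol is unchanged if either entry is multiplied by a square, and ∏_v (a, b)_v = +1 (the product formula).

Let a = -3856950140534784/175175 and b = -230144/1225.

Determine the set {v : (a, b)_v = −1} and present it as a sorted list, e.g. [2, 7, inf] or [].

[13, 29, 31, inf]

Mod squares: a ≡ -128557, b ≡ -899. Check v ∈ {∞, 2, 3, 5, 7, 11, 13, 29, 31}.
v=11: a=11^-1·(≡6), b=11^0·(≡5) mod 11; (6|11)=-1, (5|11)=+1; (−1)^{-1·0·5}·(-1)^0·(+1)^-1 = +1.
v=7: a=7^-2·(≡3), b=7^-2·(≡4) mod 7; (3|7)=-1, (4|7)=+1; (−1)^{-2·-2·3}·(-1)^-2·(+1)^-2 = +1.
v=∞: -128557 < 0 and -899 < 0  ⇒  (a,b)_∞ = -1.
v=2: v_2(a)=16, v_2(b)=8; units ≡ 3, 5 (mod 8); ε·ε+αω+βω = 1·0+16·1+8·1 ≡ 0  ⇒  (a,b)_2 = +1.
v=31: a=31^3·(≡1), b=31^1·(≡1) mod 31; (1|31)=+1, (1|31)=+1; (−1)^{3·1·15}·(+1)^1·(+1)^3 = -1.
v=5: a=5^-2·(≡3), b=5^-2·(≡4) mod 5; (3|5)=-1, (4|5)=+1; (−1)^{-2·-2·2}·(-1)^-2·(+1)^-2 = +1.
v=3: a=3^4·(≡2), b=3^0·(≡1) mod 3; (2|3)=-1, (1|3)=+1; (−1)^{4·0·1}·(-1)^0·(+1)^4 = +1.
v=29: a=29^3·(≡22), b=29^1·(≡18) mod 29; (22|29)=+1, (18|29)=-1; (−1)^{3·1·14}·(+1)^1·(-1)^3 = -1.
v=13: a=13^-1·(≡12), b=13^0·(≡7) mod 13; (12|13)=+1, (7|13)=-1; (−1)^{-1·0·6}·(+1)^0·(-1)^-1 = -1.
Ram(-128557, -899) = {13, 29, 31, ∞}; no ℚ_13-point on the conic.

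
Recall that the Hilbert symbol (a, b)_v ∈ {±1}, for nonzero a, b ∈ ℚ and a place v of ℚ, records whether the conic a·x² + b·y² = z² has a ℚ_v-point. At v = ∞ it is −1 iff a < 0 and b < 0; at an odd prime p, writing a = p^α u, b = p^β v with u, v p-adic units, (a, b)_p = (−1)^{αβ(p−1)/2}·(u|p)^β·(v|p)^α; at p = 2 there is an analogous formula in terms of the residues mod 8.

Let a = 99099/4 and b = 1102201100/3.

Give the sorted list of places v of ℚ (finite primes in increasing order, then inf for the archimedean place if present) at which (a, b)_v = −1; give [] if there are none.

[7, 13]

(a, b) ≡ (91, 33) mod (ℚ^×)²; places V = {2, 3, 5, 7, 11, 13, ∞}.
(a,b)_5: α=0, u≡1; β=2, v≡3 (mod 5); (1|5)=+1, (3|5)=-1; sign (−1)^0·+1^2·-1^0 = +1.
(a,b)_∞: sgn(91)=+, sgn(33)=+, so +1.
(a,b)_3: α=2, u≡1; β=-1, v≡2 (mod 3); (1|3)=+1, (2|3)=-1; sign (−1)^0·+1^-1·-1^2 = +1.
(a,b)_11: α=2, u≡4; β=3, v≡3 (mod 11); (4|11)=+1, (3|11)=+1; sign (−1)^0·+1^3·+1^2 = +1.
(a,b)_2: α=-2, β=2; u≡3, v≡1 (mod 8); ε(u)ε(v)=1·0, αω(v)=-2·0, βω(u)=2·1; sum ≡ 0  ⇒  +1.
(a,b)_7: α=1, u≡6; β=2, v≡3 (mod 7); (6|7)=-1, (3|7)=-1; sign (−1)^0·-1^2·-1^1 = -1.
(a,b)_13: α=1, u≡11; β=2, v≡7 (mod 13); (11|13)=-1, (7|13)=-1; sign (−1)^0·-1^2·-1^1 = -1.
|Ram(91, 33)| = 2, even; anisotropic at {7, 13}.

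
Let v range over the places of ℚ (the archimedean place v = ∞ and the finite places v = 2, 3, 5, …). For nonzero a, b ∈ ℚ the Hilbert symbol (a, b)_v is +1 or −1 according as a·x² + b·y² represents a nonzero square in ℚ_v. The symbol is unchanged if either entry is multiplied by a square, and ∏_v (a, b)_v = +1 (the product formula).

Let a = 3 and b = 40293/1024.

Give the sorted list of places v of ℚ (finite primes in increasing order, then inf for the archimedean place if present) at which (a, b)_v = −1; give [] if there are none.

[]

Mod squares: a ≡ 3, b ≡ 37. Check v ∈ {∞, 2, 3, 11, 37}.
v=∞: 3 > 0 and 37 > 0  ⇒  (a,b)_∞ = +1.
v=11: a=11^0·(≡3), b=11^2·(≡3) mod 11; (3|11)=+1, (3|11)=+1; (−1)^{0·2·5}·(+1)^2·(+1)^0 = +1.
v=37: a=37^0·(≡3), b=37^1·(≡11) mod 37; (3|37)=+1, (11|37)=+1; (−1)^{0·1·18}·(+1)^1·(+1)^0 = +1.
v=3: a=3^1·(≡1), b=3^2·(≡1) mod 3; (1|3)=+1, (1|3)=+1; (−1)^{1·2·1}·(+1)^2·(+1)^1 = +1.
v=2: v_2(a)=0, v_2(b)=-10; units ≡ 3, 5 (mod 8); ε·ε+αω+βω = 1·0+0·1+-10·1 ≡ 0  ⇒  (a,b)_2 = +1.
Ram(a, b) = ∅: the form 3·x² + 37·y² − z² is isotropic over every ℚ_v, so by Hasse–Minkowski it is isotropic over ℚ.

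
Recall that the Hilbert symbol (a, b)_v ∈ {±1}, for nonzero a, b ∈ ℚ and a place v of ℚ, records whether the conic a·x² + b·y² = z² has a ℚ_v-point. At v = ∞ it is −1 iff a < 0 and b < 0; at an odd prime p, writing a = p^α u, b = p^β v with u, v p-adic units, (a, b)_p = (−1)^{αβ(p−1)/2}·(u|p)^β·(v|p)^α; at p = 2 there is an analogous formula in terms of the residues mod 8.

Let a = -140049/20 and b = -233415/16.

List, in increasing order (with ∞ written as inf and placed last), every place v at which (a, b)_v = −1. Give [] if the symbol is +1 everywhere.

[5, inf]

Mod squares: a ≡ -8645, b ≡ -25935. Check v ∈ {∞, 2, 3, 5, 7, 13, 19}.
v=5: a=5^-1·(≡4), b=5^1·(≡2) mod 5; (4|5)=+1, (2|5)=-1; (−1)^{-1·1·2}·(+1)^1·(-1)^-1 = -1.
v=19: a=19^1·(≡1), b=19^1·(≡10) mod 19; (1|19)=+1, (10|19)=-1; (−1)^{1·1·9}·(+1)^1·(-1)^1 = +1.
v=13: a=13^1·(≡8), b=13^1·(≡8) mod 13; (8|13)=-1, (8|13)=-1; (−1)^{1·1·6}·(-1)^1·(-1)^1 = +1.
v=2: v_2(a)=-2, v_2(b)=-4; units ≡ 3, 1 (mod 8); ε·ε+αω+βω = 1·0+-2·0+-4·1 ≡ 0  ⇒  (a,b)_2 = +1.
v=3: a=3^4·(≡1), b=3^3·(≡1) mod 3; (1|3)=+1, (1|3)=+1; (−1)^{4·3·1}·(+1)^3·(+1)^4 = +1.
v=∞: -8645 < 0 and -25935 < 0  ⇒  (a,b)_∞ = -1.
v=7: a=7^1·(≡1), b=7^1·(≡5) mod 7; (1|7)=+1, (5|7)=-1; (−1)^{1·1·3}·(+1)^1·(-1)^1 = +1.
|Ram(-8645, -25935)| = 2, even; anisotropic at {5, ∞}.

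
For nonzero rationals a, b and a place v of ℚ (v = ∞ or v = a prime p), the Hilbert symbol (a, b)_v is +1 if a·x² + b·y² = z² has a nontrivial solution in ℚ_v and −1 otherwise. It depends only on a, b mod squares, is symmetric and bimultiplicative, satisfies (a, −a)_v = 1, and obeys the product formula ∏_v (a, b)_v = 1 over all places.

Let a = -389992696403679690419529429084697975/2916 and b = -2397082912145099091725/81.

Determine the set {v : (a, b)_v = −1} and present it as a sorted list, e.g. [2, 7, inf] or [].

[19, 29, 31, inf]

Mod squares: a ≡ -2032639, b ≡ -24149. Check v ∈ {∞, 2, 3, 5, 7, 13, 17, 19, 29, 31, 41}.
v=2: v_2(a)=-2, v_2(b)=0; units ≡ 1, 3 (mod 8); ε·ε+αω+βω = 0·1+-2·1+0·0 ≡ 0  ⇒  (a,b)_2 = +1.
v=41: a=41^2·(≡1), b=41^1·(≡19) mod 41; (1|41)=+1, (19|41)=-1; (−1)^{2·1·20}·(+1)^1·(-1)^2 = +1.
v=7: a=7^1·(≡4), b=7^2·(≡4) mod 7; (4|7)=+1, (4|7)=+1; (−1)^{1·2·3}·(+1)^2·(+1)^1 = +1.
v=29: a=29^3·(≡19), b=29^2·(≡8) mod 29; (19|29)=-1, (8|29)=-1; (−1)^{3·2·14}·(-1)^2·(-1)^3 = -1.
v=31: a=31^9·(≡23), b=31^5·(≡30) mod 31; (23|31)=-1, (30|31)=-1; (−1)^{9·5·15}·(-1)^5·(-1)^9 = -1.
v=13: a=13^2·(≡8), b=13^0·(≡11) mod 13; (8|13)=-1, (11|13)=-1; (−1)^{2·0·6}·(-1)^0·(-1)^2 = +1.
v=5: a=5^2·(≡1), b=5^2·(≡1) mod 5; (1|5)=+1, (1|5)=+1; (−1)^{2·2·2}·(+1)^2·(+1)^2 = +1.
v=∞: -2032639 < 0 and -24149 < 0  ⇒  (a,b)_∞ = -1.
v=3: a=3^-6·(≡2), b=3^-4·(≡1) mod 3; (2|3)=-1, (1|3)=+1; (−1)^{-6·-4·1}·(-1)^-4·(+1)^-6 = +1.
v=19: a=19^5·(≡8), b=19^3·(≡10) mod 19; (8|19)=-1, (10|19)=-1; (−1)^{5·3·9}·(-1)^3·(-1)^5 = -1.
v=17: a=17^3·(≡11), b=17^2·(≡1) mod 17; (11|17)=-1, (1|17)=+1; (−1)^{3·2·8}·(-1)^2·(+1)^3 = +1.
Ram(-2032639, -24149) = {19, 29, 31, ∞}; no ℚ_19-point on the conic.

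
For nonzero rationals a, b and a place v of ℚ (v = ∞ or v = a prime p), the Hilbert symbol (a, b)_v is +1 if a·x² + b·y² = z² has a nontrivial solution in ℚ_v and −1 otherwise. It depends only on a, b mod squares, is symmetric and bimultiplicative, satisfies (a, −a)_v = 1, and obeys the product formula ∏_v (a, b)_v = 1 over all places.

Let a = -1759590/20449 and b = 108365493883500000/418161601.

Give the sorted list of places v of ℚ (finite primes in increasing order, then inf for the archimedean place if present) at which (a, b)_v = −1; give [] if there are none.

[2, 3, 7, 19]

Mod squares: a ≡ -3990, b ≡ 14. Check v ∈ {∞, 2, 3, 5, 7, 11, 13, 19}.
v=13: a=13^-2·(≡3), b=13^-4·(≡10) mod 13; (3|13)=+1, (10|13)=+1; (−1)^{-2·-4·6}·(+1)^-4·(+1)^-2 = +1.
v=7: a=7^3·(≡4), b=7^7·(≡4) mod 7; (4|7)=+1, (4|7)=+1; (−1)^{3·7·3}·(+1)^7·(+1)^3 = -1.
v=11: a=11^-2·(≡9), b=11^-4·(≡3) mod 11; (9|11)=+1, (3|11)=+1; (−1)^{-2·-4·5}·(+1)^-4·(+1)^-2 = +1.
v=3: a=3^3·(≡2), b=3^6·(≡2) mod 3; (2|3)=-1, (2|3)=-1; (−1)^{3·6·1}·(-1)^6·(-1)^3 = -1.
v=5: a=5^1·(≡3), b=5^6·(≡4) mod 5; (3|5)=-1, (4|5)=+1; (−1)^{1·6·2}·(-1)^6·(+1)^1 = +1.
v=19: a=19^1·(≡3), b=19^2·(≡18) mod 19; (3|19)=-1, (18|19)=-1; (−1)^{1·2·9}·(-1)^2·(-1)^1 = -1.
v=2: v_2(a)=1, v_2(b)=5; units ≡ 5, 7 (mod 8); ε·ε+αω+βω = 0·1+1·0+5·1 ≡ 1  ⇒  (a,b)_2 = -1.
v=∞: -3990 < 0 and 14 > 0  ⇒  (a,b)_∞ = +1.
Ram(-3990, 14) = {2, 3, 7, 19}; no ℚ_2-point on the conic.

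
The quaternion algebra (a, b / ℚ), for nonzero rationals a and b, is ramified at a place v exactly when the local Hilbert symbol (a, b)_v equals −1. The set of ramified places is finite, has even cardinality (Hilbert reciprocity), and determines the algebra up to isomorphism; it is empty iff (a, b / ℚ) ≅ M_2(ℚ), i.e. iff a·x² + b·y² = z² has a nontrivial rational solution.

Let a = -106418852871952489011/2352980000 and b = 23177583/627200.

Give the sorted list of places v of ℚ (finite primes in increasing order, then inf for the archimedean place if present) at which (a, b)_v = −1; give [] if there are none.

[2, 11]

(a, b) ≡ (-44022, 572286) mod (ℚ^×)²; places V = {2, 3, 5, 7, 11, 13, 23, 29, ∞}.
(a,b)_23: α=3, u≡2; β=1, v≡7 (mod 23); (2|23)=+1, (7|23)=-1; sign (−1)^1·+1^1·-1^3 = +1.
(a,b)_2: α=-5, β=-9; u≡5, v≡7 (mod 8); ε(u)ε(v)=0·1, αω(v)=-5·0, βω(u)=-9·1; sum ≡ 1  ⇒  -1.
(a,b)_3: α=13, u≡2; β=5, v≡1 (mod 3); (2|3)=-1, (1|3)=+1; sign (−1)^1·-1^5·+1^13 = +1.
(a,b)_11: α=3, u≡6; β=1, v≡7 (mod 11); (6|11)=-1, (7|11)=-1; sign (−1)^1·-1^1·-1^3 = -1.
(a,b)_7: α=-6, u≡4; β=-2, v≡4 (mod 7); (4|7)=+1, (4|7)=+1; sign (−1)^0·+1^-2·+1^-6 = +1.
(a,b)_5: α=-4, u≡3; β=-2, v≡1 (mod 5); (3|5)=-1, (1|5)=+1; sign (−1)^0·-1^-2·+1^-4 = +1.
(a,b)_13: α=2, u≡4; β=1, v≡3 (mod 13); (4|13)=+1, (3|13)=+1; sign (−1)^0·+1^1·+1^2 = +1.
(a,b)_29: α=3, u≡2; β=1, v≡18 (mod 29); (2|29)=-1, (18|29)=-1; sign (−1)^0·-1^1·-1^3 = +1.
(a,b)_∞: sgn(-44022)=−, sgn(572286)=+, so +1.
Ram(-44022, 572286) = {2, 11}; no ℚ_2-point on the conic.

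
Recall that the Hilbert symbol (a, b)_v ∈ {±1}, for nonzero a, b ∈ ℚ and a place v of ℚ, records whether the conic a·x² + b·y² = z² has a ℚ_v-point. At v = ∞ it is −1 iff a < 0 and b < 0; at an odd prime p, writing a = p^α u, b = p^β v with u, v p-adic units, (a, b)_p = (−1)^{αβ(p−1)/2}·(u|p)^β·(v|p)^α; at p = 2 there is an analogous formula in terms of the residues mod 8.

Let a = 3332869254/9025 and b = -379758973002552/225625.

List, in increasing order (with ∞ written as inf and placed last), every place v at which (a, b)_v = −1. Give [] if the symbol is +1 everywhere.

[2, 11, 37, 41]

(a, b) ≡ (340054, -306878) mod (ℚ^×)²; places V = {2, 3, 5, 11, 13, 19, 29, 37, 41, ∞}.
(a,b)_37: α=0, u≡32; β=1, v≡5 (mod 37); (32|37)=-1, (5|37)=-1; sign (−1)^0·-1^1·-1^0 = -1.
(a,b)_3: α=4, u≡1; β=2, v≡1 (mod 3); (1|3)=+1, (1|3)=+1; sign (−1)^0·+1^2·+1^4 = +1.
(a,b)_41: α=1, u≡13; β=2, v≡11 (mod 41); (13|41)=-1, (11|41)=-1; sign (−1)^0·-1^2·-1^1 = -1.
(a,b)_∞: sgn(340054)=+, sgn(-306878)=−, so +1.
(a,b)_2: α=1, β=3; u≡3, v≡1 (mod 8); ε(u)ε(v)=1·0, αω(v)=1·0, βω(u)=3·1; sum ≡ 1  ⇒  -1.
(a,b)_11: α=3, u≡1; β=3, v≡1 (mod 11); (1|11)=+1, (1|11)=+1; sign (−1)^1·+1^3·+1^3 = -1.
(a,b)_5: α=-2, u≡4; β=-4, v≡3 (mod 5); (4|5)=+1, (3|5)=-1; sign (−1)^0·+1^-4·-1^-2 = +1.
(a,b)_19: α=-2, u≡4; β=-2, v≡13 (mod 19); (4|19)=+1, (13|19)=-1; sign (−1)^0·+1^-2·-1^-2 = +1.
(a,b)_13: α=1, u≡8; β=3, v≡6 (mod 13); (8|13)=-1, (6|13)=-1; sign (−1)^0·-1^3·-1^1 = +1.
(a,b)_29: α=1, u≡8; β=1, v≡18 (mod 29); (8|29)=-1, (18|29)=-1; sign (−1)^0·-1^1·-1^1 = +1.
Ram(340054, -306878) = {2, 11, 37, 41}; no ℚ_2-point on the conic.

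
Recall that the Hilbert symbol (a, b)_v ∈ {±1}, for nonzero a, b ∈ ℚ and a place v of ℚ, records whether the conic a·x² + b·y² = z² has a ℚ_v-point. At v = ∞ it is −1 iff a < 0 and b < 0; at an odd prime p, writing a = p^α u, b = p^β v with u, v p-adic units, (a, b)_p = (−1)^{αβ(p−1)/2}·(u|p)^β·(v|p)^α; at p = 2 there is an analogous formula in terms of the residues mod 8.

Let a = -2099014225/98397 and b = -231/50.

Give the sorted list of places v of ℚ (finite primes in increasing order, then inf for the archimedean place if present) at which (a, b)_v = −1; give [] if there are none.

[2, 3, 13, inf]

Mod squares: a ≡ -13, b ≡ -462. Check v ∈ {∞, 2, 3, 5, 7, 11, 13, 17, 29}.
v=5: a=5^2·(≡3), b=5^-2·(≡2) mod 5; (3|5)=-1, (2|5)=-1; (−1)^{2·-2·2}·(-1)^-2·(-1)^2 = +1.
v=3: a=3^-2·(≡2), b=3^1·(≡2) mod 3; (2|3)=-1, (2|3)=-1; (−1)^{-2·1·1}·(-1)^1·(-1)^-2 = -1.
v=11: a=11^2·(≡3), b=11^1·(≡2) mod 11; (3|11)=+1, (2|11)=-1; (−1)^{2·1·5}·(+1)^1·(-1)^2 = +1.
v=2: v_2(a)=0, v_2(b)=-1; units ≡ 3, 1 (mod 8); ε·ε+αω+βω = 1·0+0·0+-1·1 ≡ 1  ⇒  (a,b)_2 = -1.
v=29: a=29^-2·(≡4), b=29^0·(≡18) mod 29; (4|29)=+1, (18|29)=-1; (−1)^{-2·0·14}·(+1)^0·(-1)^-2 = +1.
v=13: a=13^-1·(≡10), b=13^0·(≡5) mod 13; (10|13)=+1, (5|13)=-1; (−1)^{-1·0·6}·(+1)^0·(-1)^-1 = -1.
v=7: a=7^4·(≡1), b=7^1·(≡2) mod 7; (1|7)=+1, (2|7)=+1; (−1)^{4·1·3}·(+1)^1·(+1)^4 = +1.
v=17: a=17^2·(≡4), b=17^0·(≡10) mod 17; (4|17)=+1, (10|17)=-1; (−1)^{2·0·8}·(+1)^0·(-1)^2 = +1.
v=∞: -13 < 0 and -462 < 0  ⇒  (a,b)_∞ = -1.
(-13, -462 / ℚ) ramifies at {2, 3, 13, ∞}: a division algebra.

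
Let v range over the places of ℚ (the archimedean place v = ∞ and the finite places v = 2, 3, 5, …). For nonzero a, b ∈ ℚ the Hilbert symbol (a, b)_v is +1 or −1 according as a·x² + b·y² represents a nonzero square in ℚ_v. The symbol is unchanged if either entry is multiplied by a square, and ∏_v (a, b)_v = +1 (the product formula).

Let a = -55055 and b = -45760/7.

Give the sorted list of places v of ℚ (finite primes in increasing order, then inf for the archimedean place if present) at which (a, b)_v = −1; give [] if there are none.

[7, 11, 13, inf]

(a, b) ≡ (-455, -5005) mod (ℚ^×)²; places V = {2, 5, 7, 11, 13, ∞}.
(a,b)_5: α=1, u≡4; β=1, v≡4 (mod 5); (4|5)=+1, (4|5)=+1; sign (−1)^0·+1^1·+1^1 = +1.
(a,b)_11: α=2, u≡7; β=1, v≡6 (mod 11); (7|11)=-1, (6|11)=-1; sign (−1)^0·-1^1·-1^2 = -1.
(a,b)_13: α=1, u≡3; β=1, v≡6 (mod 13); (3|13)=+1, (6|13)=-1; sign (−1)^0·+1^1·-1^1 = -1.
(a,b)_∞: sgn(-455)=−, sgn(-5005)=−, so -1.
(a,b)_2: α=0, β=6; u≡1, v≡3 (mod 8); ε(u)ε(v)=0·1, αω(v)=0·1, βω(u)=6·0; sum ≡ 0  ⇒  +1.
(a,b)_7: α=1, u≡3; β=-1, v≡6 (mod 7); (3|7)=-1, (6|7)=-1; sign (−1)^1·-1^-1·-1^1 = -1.
(-455, -5005 / ℚ) ramifies at {7, 11, 13, ∞}: a division algebra.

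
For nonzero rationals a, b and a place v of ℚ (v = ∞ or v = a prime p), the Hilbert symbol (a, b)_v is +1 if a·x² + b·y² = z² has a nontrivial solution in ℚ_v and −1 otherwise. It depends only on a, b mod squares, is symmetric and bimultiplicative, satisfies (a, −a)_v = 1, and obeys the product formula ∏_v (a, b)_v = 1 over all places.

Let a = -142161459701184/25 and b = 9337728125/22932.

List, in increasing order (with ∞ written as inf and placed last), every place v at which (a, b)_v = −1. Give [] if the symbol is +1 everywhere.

(a, b) ≡ (-399, 230945) mod (ℚ^×)²; places V = {2, 3, 5, 7, 11, 13, 17, 19, 29, ∞}.
(a,b)_19: α=3, u≡11; β=1, v≡2 (mod 19); (11|19)=+1, (2|19)=-1; sign (−1)^1·+1^1·-1^3 = +1.
(a,b)_5: α=-2, u≡1; β=5, v≡4 (mod 5); (1|5)=+1, (4|5)=+1; sign (−1)^0·+1^5·+1^-2 = +1.
(a,b)_7: α=3, u≡6; β=-2, v≡2 (mod 7); (6|7)=-1, (2|7)=+1; sign (−1)^0·-1^-2·+1^3 = +1.
(a,b)_13: α=0, u≡1; β=-1, v≡7 (mod 13); (1|13)=+1, (7|13)=-1; sign (−1)^0·+1^-1·-1^0 = +1.
(a,b)_2: α=6, β=-2; u≡1, v≡1 (mod 8); ε(u)ε(v)=0·0, αω(v)=6·0, βω(u)=-2·0; sum ≡ 0  ⇒  +1.
(a,b)_3: α=3, u≡2; β=-2, v≡2 (mod 3); (2|3)=-1, (2|3)=-1; sign (−1)^0·-1^-2·-1^3 = -1.
(a,b)_29: α=0, u≡6; β=2, v≡15 (mod 29); (6|29)=+1, (15|29)=-1; sign (−1)^0·+1^2·-1^0 = +1.
(a,b)_∞: sgn(-399)=−, sgn(230945)=+, so +1.
(a,b)_17: α=2, u≡2; β=1, v≡1 (mod 17); (2|17)=+1, (1|17)=+1; sign (−1)^0·+1^1·+1^2 = +1.
(a,b)_11: α=2, u≡10; β=1, v≡8 (mod 11); (10|11)=-1, (8|11)=-1; sign (−1)^0·-1^1·-1^2 = -1.
|Ram(-399, 230945)| = 2, even; anisotropic at {3, 11}.

[3, 11]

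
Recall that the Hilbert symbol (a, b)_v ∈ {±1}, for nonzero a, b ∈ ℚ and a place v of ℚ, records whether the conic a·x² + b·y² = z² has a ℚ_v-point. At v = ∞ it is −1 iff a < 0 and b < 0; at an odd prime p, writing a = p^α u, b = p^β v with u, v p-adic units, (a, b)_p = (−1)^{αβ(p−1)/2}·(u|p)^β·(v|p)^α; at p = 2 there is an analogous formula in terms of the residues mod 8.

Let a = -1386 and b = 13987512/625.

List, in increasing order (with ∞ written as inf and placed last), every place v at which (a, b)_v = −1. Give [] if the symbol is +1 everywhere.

(a, b) ≡ (-154, 462) mod (ℚ^×)²; places V = {2, 3, 5, 7, 11, 29, ∞}.
(a,b)_5: α=0, u≡4; β=-4, v≡2 (mod 5); (4|5)=+1, (2|5)=-1; sign (−1)^0·+1^-4·-1^0 = +1.
(a,b)_11: α=1, u≡6; β=1, v≡4 (mod 11); (6|11)=-1, (4|11)=+1; sign (−1)^1·-1^1·+1^1 = +1.
(a,b)_7: α=1, u≡5; β=1, v≡5 (mod 7); (5|7)=-1, (5|7)=-1; sign (−1)^1·-1^1·-1^1 = -1.
(a,b)_29: α=0, u≡6; β=2, v≡10 (mod 29); (6|29)=+1, (10|29)=-1; sign (−1)^0·+1^2·-1^0 = +1.
(a,b)_2: α=1, β=3; u≡3, v≡7 (mod 8); ε(u)ε(v)=1·1, αω(v)=1·0, βω(u)=3·1; sum ≡ 0  ⇒  +1.
(a,b)_∞: sgn(-154)=−, sgn(462)=+, so +1.
(a,b)_3: α=2, u≡2; β=3, v≡1 (mod 3); (2|3)=-1, (1|3)=+1; sign (−1)^0·-1^3·+1^2 = -1.
Ram(-154, 462) = {3, 7}; no ℚ_3-point on the conic.

[3, 7]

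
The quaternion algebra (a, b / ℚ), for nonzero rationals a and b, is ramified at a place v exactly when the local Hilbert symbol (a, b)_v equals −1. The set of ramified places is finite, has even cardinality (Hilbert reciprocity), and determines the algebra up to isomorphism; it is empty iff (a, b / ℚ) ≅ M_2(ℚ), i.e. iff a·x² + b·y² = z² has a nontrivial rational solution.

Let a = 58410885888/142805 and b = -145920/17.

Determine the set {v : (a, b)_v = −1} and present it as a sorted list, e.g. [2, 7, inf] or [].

(a, b) ≡ (15, -9690) mod (ℚ^×)²; places V = {2, 3, 5, 13, 17, 19, ∞}.
(a,b)_∞: sgn(15)=+, sgn(-9690)=−, so +1.
(a,b)_3: α=7, u≡2; β=1, v≡1 (mod 3); (2|3)=-1, (1|3)=+1; sign (−1)^1·-1^1·+1^7 = +1.
(a,b)_19: α=2, u≡15; β=1, v≡2 (mod 19); (15|19)=-1, (2|19)=-1; sign (−1)^0·-1^1·-1^2 = -1.
(a,b)_17: α=2, u≡2; β=-1, v≡8 (mod 17); (2|17)=+1, (8|17)=+1; sign (−1)^0·+1^-1·+1^2 = +1.
(a,b)_5: α=-1, u≡3; β=1, v≡3 (mod 5); (3|5)=-1, (3|5)=-1; sign (−1)^0·-1^1·-1^-1 = +1.
(a,b)_13: α=-4, u≡6; β=0, v≡11 (mod 13); (6|13)=-1, (11|13)=-1; sign (−1)^0·-1^0·-1^-4 = +1.
(a,b)_2: α=8, β=9; u≡7, v≡3 (mod 8); ε(u)ε(v)=1·1, αω(v)=8·1, βω(u)=9·0; sum ≡ 1  ⇒  -1.
|Ram(15, -9690)| = 2, even; anisotropic at {2, 19}.

[2, 19]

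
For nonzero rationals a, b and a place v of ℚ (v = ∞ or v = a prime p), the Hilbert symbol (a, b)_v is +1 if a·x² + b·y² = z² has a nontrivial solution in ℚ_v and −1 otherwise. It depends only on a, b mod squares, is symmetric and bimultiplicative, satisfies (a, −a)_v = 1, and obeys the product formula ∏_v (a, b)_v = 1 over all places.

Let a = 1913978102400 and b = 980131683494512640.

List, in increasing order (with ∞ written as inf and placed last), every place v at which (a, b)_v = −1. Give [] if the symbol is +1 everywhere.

(a, b) ≡ (26, 22610) mod (ℚ^×)²; places V = {2, 3, 5, 7, 13, 17, 19, ∞}.
(a,b)_5: α=2, u≡1; β=1, v≡3 (mod 5); (1|5)=+1, (3|5)=-1; sign (−1)^0·+1^1·-1^2 = +1.
(a,b)_∞: sgn(26)=+, sgn(22610)=+, so +1.
(a,b)_7: α=2, u≡5; β=5, v≡6 (mod 7); (5|7)=-1, (6|7)=-1; sign (−1)^0·-1^5·-1^2 = -1.
(a,b)_3: α=2, u≡2; β=0, v≡2 (mod 3); (2|3)=-1, (2|3)=-1; sign (−1)^0·-1^0·-1^2 = +1.
(a,b)_2: α=7, β=11; u≡5, v≡1 (mod 8); ε(u)ε(v)=0·0, αω(v)=7·0, βω(u)=11·1; sum ≡ 1  ⇒  -1.
(a,b)_13: α=1, u≡5; β=2, v≡1 (mod 13); (5|13)=-1, (1|13)=+1; sign (−1)^0·-1^2·+1^1 = +1.
(a,b)_17: α=2, u≡13; β=3, v≡16 (mod 17); (13|17)=+1, (16|17)=+1; sign (−1)^0·+1^3·+1^2 = +1.
(a,b)_19: α=2, u≡11; β=3, v≡14 (mod 19); (11|19)=+1, (14|19)=-1; sign (−1)^0·+1^3·-1^2 = +1.
(26, 22610 / ℚ) ramifies at {2, 7}: a division algebra.

[2, 7]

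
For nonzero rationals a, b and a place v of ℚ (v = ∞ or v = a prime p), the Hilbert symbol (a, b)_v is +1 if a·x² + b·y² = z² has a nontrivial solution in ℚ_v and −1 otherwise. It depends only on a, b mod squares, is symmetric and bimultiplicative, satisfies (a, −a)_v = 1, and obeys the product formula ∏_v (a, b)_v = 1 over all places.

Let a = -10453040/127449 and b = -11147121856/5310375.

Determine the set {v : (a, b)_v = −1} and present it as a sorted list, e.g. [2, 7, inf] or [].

(a, b) ≡ (-1235, -4938765) mod (ℚ^×)²; places V = {2, 3, 5, 7, 13, 17, 19, 23, 31, 43, ∞}.
(a,b)_17: α=-2, u≡12; β=-2, v≡3 (mod 17); (12|17)=-1, (3|17)=-1; sign (−1)^0·-1^-2·-1^-2 = +1.
(a,b)_31: α=0, u≡20; β=1, v≡18 (mod 31); (20|31)=+1, (18|31)=+1; sign (−1)^0·+1^1·+1^0 = +1.
(a,b)_5: α=1, u≡3; β=-3, v≡3 (mod 5); (3|5)=-1, (3|5)=-1; sign (−1)^0·-1^-3·-1^1 = +1.
(a,b)_13: α=1, u≡10; β=1, v≡8 (mod 13); (10|13)=+1, (8|13)=-1; sign (−1)^0·+1^1·-1^1 = -1.
(a,b)_19: α=1, u≡5; β=1, v≡5 (mod 19); (5|19)=+1, (5|19)=+1; sign (−1)^1·+1^1·+1^1 = -1.
(a,b)_43: α=0, u≡28; β=1, v≡21 (mod 43); (28|43)=-1, (21|43)=+1; sign (−1)^0·-1^1·+1^0 = -1.
(a,b)_7: α=-2, u≡1; β=-2, v≡4 (mod 7); (1|7)=+1, (4|7)=+1; sign (−1)^0·+1^-2·+1^-2 = +1.
(a,b)_∞: sgn(-1235)=−, sgn(-4938765)=−, so -1.
(a,b)_2: α=4, β=6; u≡5, v≡3 (mod 8); ε(u)ε(v)=0·1, αω(v)=4·1, βω(u)=6·1; sum ≡ 0  ⇒  +1.
(a,b)_3: α=-2, u≡1; β=-1, v≡1 (mod 3); (1|3)=+1, (1|3)=+1; sign (−1)^0·+1^-1·+1^-2 = +1.
(a,b)_23: α=2, u≡11; β=2, v≡13 (mod 23); (11|23)=-1, (13|23)=+1; sign (−1)^0·-1^2·+1^2 = +1.
(-1235, -4938765 / ℚ) ramifies at {13, 19, 43, ∞}: a division algebra.

[13, 19, 43, inf]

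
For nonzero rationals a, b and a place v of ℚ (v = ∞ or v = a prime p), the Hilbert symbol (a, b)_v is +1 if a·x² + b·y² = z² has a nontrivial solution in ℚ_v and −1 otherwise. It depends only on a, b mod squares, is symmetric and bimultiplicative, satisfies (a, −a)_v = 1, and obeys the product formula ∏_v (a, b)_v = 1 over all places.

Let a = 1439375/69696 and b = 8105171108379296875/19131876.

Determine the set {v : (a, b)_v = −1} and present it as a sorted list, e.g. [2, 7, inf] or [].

Mod squares: a ≡ 47, b ≡ 1771. Check v ∈ {∞, 2, 3, 5, 7, 11, 23, 47}.
v=2: v_2(a)=-6, v_2(b)=-2; units ≡ 7, 3 (mod 8); ε·ε+αω+βω = 1·1+-6·1+-2·0 ≡ 1  ⇒  (a,b)_2 = -1.
v=11: a=11^-2·(≡9), b=11^1·(≡10) mod 11; (9|11)=+1, (10|11)=-1; (−1)^{-2·1·5}·(+1)^1·(-1)^-2 = +1.
v=23: a=23^0·(≡2), b=23^1·(≡3) mod 23; (2|23)=+1, (3|23)=+1; (−1)^{0·1·11}·(+1)^1·(+1)^0 = +1.
v=7: a=7^2·(≡6), b=7^5·(≡1) mod 7; (6|7)=-1, (1|7)=+1; (−1)^{2·5·3}·(-1)^5·(+1)^2 = -1.
v=3: a=3^-2·(≡2), b=3^-14·(≡1) mod 3; (2|3)=-1, (1|3)=+1; (−1)^{-2·-14·1}·(-1)^-14·(+1)^-2 = +1.
v=5: a=5^4·(≡3), b=5^8·(≡1) mod 5; (3|5)=-1, (1|5)=+1; (−1)^{4·8·2}·(-1)^8·(+1)^4 = +1.
v=∞: 47 > 0 and 1771 > 0  ⇒  (a,b)_∞ = +1.
v=47: a=47^1·(≡32), b=47^4·(≡25) mod 47; (32|47)=+1, (25|47)=+1; (−1)^{1·4·23}·(+1)^4·(+1)^1 = +1.
|Ram(47, 1771)| = 2, even; anisotropic at {2, 7}.

[2, 7]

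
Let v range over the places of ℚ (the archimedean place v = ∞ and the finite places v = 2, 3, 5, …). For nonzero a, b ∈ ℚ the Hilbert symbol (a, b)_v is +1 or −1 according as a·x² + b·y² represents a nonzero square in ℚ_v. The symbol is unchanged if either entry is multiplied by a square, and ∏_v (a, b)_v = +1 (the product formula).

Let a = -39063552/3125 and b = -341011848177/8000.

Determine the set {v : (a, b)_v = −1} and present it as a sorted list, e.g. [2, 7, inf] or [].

Mod squares: a ≡ -165, b ≡ -1365. Check v ∈ {∞, 2, 3, 5, 7, 11, 13, 17}.
v=5: a=5^-5·(≡3), b=5^-3·(≡2) mod 5; (3|5)=-1, (2|5)=-1; (−1)^{-5·-3·2}·(-1)^-3·(-1)^-5 = +1.
v=13: a=13^0·(≡1), b=13^1·(≡3) mod 13; (1|13)=+1, (3|13)=+1; (−1)^{0·1·6}·(+1)^1·(+1)^0 = +1.
v=11: a=11^1·(≡8), b=11^2·(≡8) mod 11; (8|11)=-1, (8|11)=-1; (−1)^{1·2·5}·(-1)^2·(-1)^1 = -1.
v=∞: -165 < 0 and -1365 < 0  ⇒  (a,b)_∞ = -1.
v=2: v_2(a)=12, v_2(b)=-6; units ≡ 3, 3 (mod 8); ε·ε+αω+βω = 1·1+12·1+-6·1 ≡ 1  ⇒  (a,b)_2 = -1.
v=7: a=7^0·(≡6), b=7^3·(≡2) mod 7; (6|7)=-1, (2|7)=+1; (−1)^{0·3·3}·(-1)^3·(+1)^0 = -1.
v=17: a=17^2·(≡6), b=17^2·(≡6) mod 17; (6|17)=-1, (6|17)=-1; (−1)^{2·2·8}·(-1)^2·(-1)^2 = +1.
v=3: a=3^1·(≡2), b=3^7·(≡1) mod 3; (2|3)=-1, (1|3)=+1; (−1)^{1·7·1}·(-1)^7·(+1)^1 = +1.
(-165, -1365 / ℚ) ramifies at {2, 7, 11, ∞}: a division algebra.

[2, 7, 11, inf]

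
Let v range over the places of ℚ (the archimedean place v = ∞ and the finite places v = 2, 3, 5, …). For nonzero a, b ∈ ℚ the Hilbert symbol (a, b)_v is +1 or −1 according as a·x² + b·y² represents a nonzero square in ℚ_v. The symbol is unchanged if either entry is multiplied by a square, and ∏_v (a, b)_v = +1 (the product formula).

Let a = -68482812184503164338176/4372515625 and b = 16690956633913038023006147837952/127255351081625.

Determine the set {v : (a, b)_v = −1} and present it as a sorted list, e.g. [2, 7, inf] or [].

[3, 13]

Mod squares: a ≡ -286, b ≡ 5655. Check v ∈ {∞, 2, 3, 5, 11, 13, 23, 29, 53}.
v=11: a=11^7·(≡7), b=11^10·(≡3) mod 11; (7|11)=-1, (3|11)=+1; (−1)^{7·10·5}·(-1)^10·(+1)^7 = +1.
v=13: a=13^1·(≡9), b=13^-1·(≡7) mod 13; (9|13)=+1, (7|13)=-1; (−1)^{1·-1·6}·(+1)^-1·(-1)^1 = -1.
v=∞: -286 < 0 and 5655 > 0  ⇒  (a,b)_∞ = +1.
v=29: a=29^4·(≡25), b=29^3·(≡3) mod 29; (25|29)=+1, (3|29)=-1; (−1)^{4·3·14}·(+1)^3·(-1)^4 = +1.
v=53: a=53^0·(≡34), b=53^2·(≡49) mod 53; (34|53)=-1, (49|53)=+1; (−1)^{0·2·26}·(-1)^2·(+1)^0 = +1.
v=5: a=5^-6·(≡4), b=5^-3·(≡4) mod 5; (4|5)=+1, (4|5)=+1; (−1)^{-6·-3·2}·(+1)^-3·(+1)^-6 = +1.
v=3: a=3^6·(≡2), b=3^7·(≡1) mod 3; (2|3)=-1, (1|3)=+1; (−1)^{6·7·1}·(-1)^7·(+1)^6 = -1.
v=23: a=23^-4·(≡2), b=23^-8·(≡22) mod 23; (2|23)=+1, (22|23)=-1; (−1)^{-4·-8·11}·(+1)^-8·(-1)^-4 = +1.
v=2: v_2(a)=19, v_2(b)=32; units ≡ 1, 7 (mod 8); ε·ε+αω+βω = 0·1+19·0+32·0 ≡ 0  ⇒  (a,b)_2 = +1.
|Ram(-286, 5655)| = 2, even; anisotropic at {3, 13}.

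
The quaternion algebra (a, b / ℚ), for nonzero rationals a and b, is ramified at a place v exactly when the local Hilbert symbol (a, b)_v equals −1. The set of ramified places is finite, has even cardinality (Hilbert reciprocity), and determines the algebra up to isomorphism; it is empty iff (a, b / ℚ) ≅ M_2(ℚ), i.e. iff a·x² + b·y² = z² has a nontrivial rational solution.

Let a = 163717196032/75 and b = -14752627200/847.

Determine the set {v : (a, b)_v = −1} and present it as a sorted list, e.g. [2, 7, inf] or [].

[2, 13]

(a, b) ≡ (22971, -22134) mod (ℚ^×)²; places V = {2, 3, 5, 7, 11, 13, 17, 19, 31, ∞}.
(a,b)_17: α=4, u≡1; β=1, v≡11 (mod 17); (1|17)=+1, (11|17)=-1; sign (−1)^0·+1^1·-1^4 = +1.
(a,b)_13: α=1, u≡9; β=0, v≡7 (mod 13); (9|13)=+1, (7|13)=-1; sign (−1)^0·+1^0·-1^1 = -1.
(a,b)_7: α=0, u≡1; β=-1, v≡2 (mod 7); (1|7)=+1, (2|7)=+1; sign (−1)^0·+1^-1·+1^0 = +1.
(a,b)_11: α=0, u≡3; β=-2, v≡9 (mod 11); (3|11)=+1, (9|11)=+1; sign (−1)^0·+1^-2·+1^0 = +1.
(a,b)_∞: sgn(22971)=+, sgn(-22134)=−, so +1.
(a,b)_5: α=-2, u≡4; β=2, v≡1 (mod 5); (4|5)=+1, (1|5)=+1; sign (−1)^0·+1^2·+1^-2 = +1.
(a,b)_3: α=-1, u≡1; β=7, v≡2 (mod 3); (1|3)=+1, (2|3)=-1; sign (−1)^1·+1^7·-1^-1 = +1.
(a,b)_19: α=1, u≡13; β=0, v≡17 (mod 19); (13|19)=-1, (17|19)=+1; sign (−1)^0·-1^0·+1^1 = +1.
(a,b)_2: α=8, β=9; u≡3, v≡5 (mod 8); ε(u)ε(v)=1·0, αω(v)=8·1, βω(u)=9·1; sum ≡ 1  ⇒  -1.
(a,b)_31: α=1, u≡10; β=1, v≡3 (mod 31); (10|31)=+1, (3|31)=-1; sign (−1)^1·+1^1·-1^1 = +1.
|Ram(22971, -22134)| = 2, even; anisotropic at {2, 13}.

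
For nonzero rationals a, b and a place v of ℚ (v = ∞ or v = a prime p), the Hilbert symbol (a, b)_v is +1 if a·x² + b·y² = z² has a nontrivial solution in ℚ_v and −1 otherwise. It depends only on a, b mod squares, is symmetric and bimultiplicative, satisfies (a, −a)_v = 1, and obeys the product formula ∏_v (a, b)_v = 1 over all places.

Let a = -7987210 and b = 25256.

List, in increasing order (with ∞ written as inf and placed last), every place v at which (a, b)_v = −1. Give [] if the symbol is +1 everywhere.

(a, b) ≡ (-66010, 6314) mod (ℚ^×)²; places V = {2, 5, 7, 11, 23, 41, ∞}.
(a,b)_5: α=1, u≡3; β=0, v≡1 (mod 5); (3|5)=-1, (1|5)=+1; sign (−1)^0·-1^0·+1^1 = +1.
(a,b)_∞: sgn(-66010)=−, sgn(6314)=+, so +1.
(a,b)_11: α=2, u≡1; β=1, v≡8 (mod 11); (1|11)=+1, (8|11)=-1; sign (−1)^0·+1^1·-1^2 = +1.
(a,b)_23: α=1, u≡7; β=0, v≡2 (mod 23); (7|23)=-1, (2|23)=+1; sign (−1)^0·-1^0·+1^1 = +1.
(a,b)_7: α=1, u≡5; β=1, v≡3 (mod 7); (5|7)=-1, (3|7)=-1; sign (−1)^1·-1^1·-1^1 = -1.
(a,b)_41: α=1, u≡22; β=1, v≡1 (mod 41); (22|41)=-1, (1|41)=+1; sign (−1)^0·-1^1·+1^1 = -1.
(a,b)_2: α=1, β=3; u≡3, v≡5 (mod 8); ε(u)ε(v)=1·0, αω(v)=1·1, βω(u)=3·1; sum ≡ 0  ⇒  +1.
Ram(-66010, 6314) = {7, 41}; no ℚ_7-point on the conic.

[7, 41]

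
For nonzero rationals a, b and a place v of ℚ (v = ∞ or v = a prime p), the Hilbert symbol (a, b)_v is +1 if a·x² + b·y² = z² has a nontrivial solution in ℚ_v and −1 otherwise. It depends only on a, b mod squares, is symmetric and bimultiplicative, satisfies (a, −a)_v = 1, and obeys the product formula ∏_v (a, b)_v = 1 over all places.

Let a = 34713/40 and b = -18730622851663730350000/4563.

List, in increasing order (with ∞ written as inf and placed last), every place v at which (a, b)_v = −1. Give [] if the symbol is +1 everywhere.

[3, 7, 19, 41]

(a, b) ≡ (38570, -4305) mod (ℚ^×)²; places V = {2, 3, 5, 7, 13, 17, 19, 29, 41, ∞}.
(a,b)_5: α=-1, u≡1; β=5, v≡1 (mod 5); (1|5)=+1, (1|5)=+1; sign (−1)^0·+1^5·+1^-1 = +1.
(a,b)_3: α=2, u≡2; β=-3, v≡2 (mod 3); (2|3)=-1, (2|3)=-1; sign (−1)^0·-1^-3·-1^2 = -1.
(a,b)_13: α=0, u≡3; β=-2, v≡5 (mod 13); (3|13)=+1, (5|13)=-1; sign (−1)^0·+1^-2·-1^0 = +1.
(a,b)_19: α=1, u≡11; β=4, v≡2 (mod 19); (11|19)=+1, (2|19)=-1; sign (−1)^0·+1^4·-1^1 = -1.
(a,b)_41: α=0, u≡14; β=1, v≡21 (mod 41); (14|41)=-1, (21|41)=+1; sign (−1)^0·-1^1·+1^0 = -1.
(a,b)_7: α=1, u≡2; β=3, v≡4 (mod 7); (2|7)=+1, (4|7)=+1; sign (−1)^1·+1^3·+1^1 = -1.
(a,b)_∞: sgn(38570)=+, sgn(-4305)=−, so +1.
(a,b)_2: α=-3, β=4; u≡5, v≡7 (mod 8); ε(u)ε(v)=0·1, αω(v)=-3·0, βω(u)=4·1; sum ≡ 0  ⇒  +1.
(a,b)_17: α=0, u≡14; β=2, v≡15 (mod 17); (14|17)=-1, (15|17)=+1; sign (−1)^0·-1^2·+1^0 = +1.
(a,b)_29: α=1, u≡6; β=4, v≡4 (mod 29); (6|29)=+1, (4|29)=+1; sign (−1)^0·+1^4·+1^1 = +1.
Ram(38570, -4305) = {3, 7, 19, 41}; no ℚ_3-point on the conic.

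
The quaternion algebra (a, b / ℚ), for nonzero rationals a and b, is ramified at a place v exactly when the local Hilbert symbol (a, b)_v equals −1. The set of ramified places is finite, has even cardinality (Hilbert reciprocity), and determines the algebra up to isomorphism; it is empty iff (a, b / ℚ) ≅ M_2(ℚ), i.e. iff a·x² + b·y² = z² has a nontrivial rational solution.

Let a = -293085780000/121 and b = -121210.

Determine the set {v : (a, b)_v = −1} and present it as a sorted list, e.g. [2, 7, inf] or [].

[3, 5, 13, 17, 31, inf]

(a, b) ≡ (-30498, -121210) mod (ℚ^×)²; places V = {2, 3, 5, 11, 13, 17, 23, 31, ∞}.
(a,b)_31: α=2, u≡26; β=1, v≡27 (mod 31); (26|31)=-1, (27|31)=-1; sign (−1)^0·-1^1·-1^2 = -1.
(a,b)_2: α=5, β=1; u≡7, v≡3 (mod 8); ε(u)ε(v)=1·1, αω(v)=5·1, βω(u)=1·0; sum ≡ 0  ⇒  +1.
(a,b)_∞: sgn(-30498)=−, sgn(-121210)=−, so -1.
(a,b)_11: α=-2, u≡9; β=0, v≡10 (mod 11); (9|11)=+1, (10|11)=-1; sign (−1)^0·+1^0·-1^-2 = +1.
(a,b)_3: α=1, u≡1; β=0, v≡2 (mod 3); (1|3)=+1, (2|3)=-1; sign (−1)^0·+1^0·-1^1 = -1.
(a,b)_17: α=1, u≡8; β=1, v≡10 (mod 17); (8|17)=+1, (10|17)=-1; sign (−1)^0·+1^1·-1^1 = -1.
(a,b)_23: α=1, u≡18; β=1, v≡20 (mod 23); (18|23)=+1, (20|23)=-1; sign (−1)^1·+1^1·-1^1 = +1.
(a,b)_13: α=1, u≡11; β=0, v≡2 (mod 13); (11|13)=-1, (2|13)=-1; sign (−1)^0·-1^0·-1^1 = -1.
(a,b)_5: α=4, u≡2; β=1, v≡3 (mod 5); (2|5)=-1, (3|5)=-1; sign (−1)^0·-1^1·-1^4 = -1.
|Ram(-30498, -121210)| = 6, even; anisotropic at {3, 5, 13, 17, 31, ∞}.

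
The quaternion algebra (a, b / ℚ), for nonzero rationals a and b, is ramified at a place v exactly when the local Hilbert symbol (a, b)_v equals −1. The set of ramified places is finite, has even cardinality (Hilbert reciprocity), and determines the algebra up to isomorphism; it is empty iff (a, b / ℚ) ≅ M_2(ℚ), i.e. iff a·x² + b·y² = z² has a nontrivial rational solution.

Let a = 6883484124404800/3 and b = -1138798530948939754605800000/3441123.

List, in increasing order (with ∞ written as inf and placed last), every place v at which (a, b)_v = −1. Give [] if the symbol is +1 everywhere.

[3, 23, 31, 41]

Mod squares: a ≡ 131979, b ≡ -16224315. Check v ∈ {∞, 2, 3, 5, 7, 11, 17, 23, 29, 31, 37, 41}.
v=11: a=11^2·(≡5), b=11^4·(≡1) mod 11; (5|11)=+1, (1|11)=+1; (−1)^{2·4·5}·(+1)^4·(+1)^2 = +1.
v=2: v_2(a)=6, v_2(b)=6; units ≡ 3, 5 (mod 8); ε·ε+αω+βω = 1·0+6·1+6·1 ≡ 0  ⇒  (a,b)_2 = +1.
v=3: a=3^-1·(≡1), b=3^-5·(≡1) mod 3; (1|3)=+1, (1|3)=+1; (−1)^{-1·-5·1}·(+1)^-5·(+1)^-1 = -1.
v=29: a=29^3·(≡10), b=29^4·(≡25) mod 29; (10|29)=-1, (25|29)=+1; (−1)^{3·4·14}·(-1)^4·(+1)^3 = +1.
v=23: a=23^0·(≡20), b=23^3·(≡22) mod 23; (20|23)=-1, (22|23)=-1; (−1)^{0·3·11}·(-1)^3·(-1)^0 = -1.
v=17: a=17^0·(≡1), b=17^-2·(≡2) mod 17; (1|17)=+1, (2|17)=+1; (−1)^{0·-2·8}·(+1)^-2·(+1)^0 = +1.
v=5: a=5^2·(≡4), b=5^5·(≡3) mod 5; (4|5)=+1, (3|5)=-1; (−1)^{2·5·2}·(+1)^5·(-1)^2 = +1.
v=∞: 131979 > 0 and -16224315 < 0  ⇒  (a,b)_∞ = +1.
v=41: a=41^1·(≡40), b=41^1·(≡28) mod 41; (40|41)=+1, (28|41)=-1; (−1)^{1·1·20}·(+1)^1·(-1)^1 = -1.
v=37: a=37^1·(≡20), b=37^1·(≡24) mod 37; (20|37)=-1, (24|37)=-1; (−1)^{1·1·18}·(-1)^1·(-1)^1 = +1.
v=7: a=7^0·(≡1), b=7^-2·(≡6) mod 7; (1|7)=+1, (6|7)=-1; (−1)^{0·-2·3}·(+1)^-2·(-1)^0 = +1.
v=31: a=31^2·(≡6), b=31^3·(≡8) mod 31; (6|31)=-1, (8|31)=+1; (−1)^{2·3·15}·(-1)^3·(+1)^2 = -1.
Ram(131979, -16224315) = {3, 23, 31, 41}; no ℚ_3-point on the conic.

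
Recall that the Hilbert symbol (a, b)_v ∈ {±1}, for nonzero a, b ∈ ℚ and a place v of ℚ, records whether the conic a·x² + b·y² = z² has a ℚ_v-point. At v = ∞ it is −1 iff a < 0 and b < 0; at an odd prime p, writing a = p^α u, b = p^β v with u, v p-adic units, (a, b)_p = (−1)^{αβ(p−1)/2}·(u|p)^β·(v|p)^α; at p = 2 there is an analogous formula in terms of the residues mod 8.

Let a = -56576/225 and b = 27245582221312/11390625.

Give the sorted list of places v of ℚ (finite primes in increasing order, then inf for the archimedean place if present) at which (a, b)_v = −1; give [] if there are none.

[7, 17]

(a, b) ≡ (-221, 133) mod (ℚ^×)²; places V = {2, 3, 5, 7, 13, 17, 19, ∞}.
(a,b)_7: α=0, u≡5; β=1, v≡6 (mod 7); (5|7)=-1, (6|7)=-1; sign (−1)^0·-1^1·-1^0 = -1.
(a,b)_3: α=-2, u≡1; β=-6, v≡1 (mod 3); (1|3)=+1, (1|3)=+1; sign (−1)^0·+1^-6·+1^-2 = +1.
(a,b)_17: α=1, u≡1; β=2, v≡3 (mod 17); (1|17)=+1, (3|17)=-1; sign (−1)^0·+1^2·-1^1 = -1.
(a,b)_2: α=8, β=22; u≡3, v≡5 (mod 8); ε(u)ε(v)=1·0, αω(v)=8·1, βω(u)=22·1; sum ≡ 0  ⇒  +1.
(a,b)_5: α=-2, u≡1; β=-6, v≡3 (mod 5); (1|5)=+1, (3|5)=-1; sign (−1)^0·+1^-6·-1^-2 = +1.
(a,b)_19: α=0, u≡17; β=1, v≡17 (mod 19); (17|19)=+1, (17|19)=+1; sign (−1)^0·+1^1·+1^0 = +1.
(a,b)_13: α=1, u≡4; β=2, v≡1 (mod 13); (4|13)=+1, (1|13)=+1; sign (−1)^0·+1^2·+1^1 = +1.
(a,b)_∞: sgn(-221)=−, sgn(133)=+, so +1.
(-221, 133 / ℚ) ramifies at {7, 17}: a division algebra.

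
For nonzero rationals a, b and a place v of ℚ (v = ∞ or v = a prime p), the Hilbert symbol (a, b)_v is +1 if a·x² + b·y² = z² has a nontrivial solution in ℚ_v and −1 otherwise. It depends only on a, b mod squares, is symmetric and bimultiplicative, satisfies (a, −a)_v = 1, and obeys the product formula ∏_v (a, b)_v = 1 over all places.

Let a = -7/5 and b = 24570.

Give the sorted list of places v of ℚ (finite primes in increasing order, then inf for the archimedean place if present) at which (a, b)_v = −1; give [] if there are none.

[2, 5]

Mod squares: a ≡ -35, b ≡ 2730. Check v ∈ {∞, 2, 3, 5, 7, 13}.
v=7: a=7^1·(≡4), b=7^1·(≡3) mod 7; (4|7)=+1, (3|7)=-1; (−1)^{1·1·3}·(+1)^1·(-1)^1 = +1.
v=3: a=3^0·(≡1), b=3^3·(≡1) mod 3; (1|3)=+1, (1|3)=+1; (−1)^{0·3·1}·(+1)^3·(+1)^0 = +1.
v=2: v_2(a)=0, v_2(b)=1; units ≡ 5, 5 (mod 8); ε·ε+αω+βω = 0·0+0·1+1·1 ≡ 1  ⇒  (a,b)_2 = -1.
v=13: a=13^0·(≡9), b=13^1·(≡5) mod 13; (9|13)=+1, (5|13)=-1; (−1)^{0·1·6}·(+1)^1·(-1)^0 = +1.
v=∞: -35 < 0 and 2730 > 0  ⇒  (a,b)_∞ = +1.
v=5: a=5^-1·(≡3), b=5^1·(≡4) mod 5; (3|5)=-1, (4|5)=+1; (−1)^{-1·1·2}·(-1)^1·(+1)^-1 = -1.
Ram(-35, 2730) = {2, 5}; no ℚ_2-point on the conic.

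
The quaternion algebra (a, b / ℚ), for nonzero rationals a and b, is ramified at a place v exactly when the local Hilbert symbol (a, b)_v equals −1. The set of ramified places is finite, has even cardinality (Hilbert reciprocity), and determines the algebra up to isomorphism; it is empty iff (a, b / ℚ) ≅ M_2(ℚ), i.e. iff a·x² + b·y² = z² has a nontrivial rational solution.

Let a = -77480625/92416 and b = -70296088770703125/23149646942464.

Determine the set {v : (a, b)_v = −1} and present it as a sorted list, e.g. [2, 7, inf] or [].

[2, 3, 31, inf]

(a, b) ≡ (-129, -93) mod (ℚ^×)²; places V = {2, 3, 5, 7, 11, 17, 19, 31, 43, ∞}.
(a,b)_17: α=0, u≡5; β=-2, v≡4 (mod 17); (5|17)=-1, (4|17)=+1; sign (−1)^0·-1^-2·+1^0 = +1.
(a,b)_3: α=1, u≡2; β=3, v≡2 (mod 3); (2|3)=-1, (2|3)=-1; sign (−1)^1·-1^3·-1^1 = -1.
(a,b)_43: α=1, u≡14; β=2, v≡38 (mod 43); (14|43)=+1, (38|43)=+1; sign (−1)^0·+1^2·+1^1 = +1.
(a,b)_2: α=-8, β=-8; u≡7, v≡3 (mod 8); ε(u)ε(v)=1·1, αω(v)=-8·1, βω(u)=-8·0; sum ≡ 1  ⇒  -1.
(a,b)_7: α=0, u≡1; β=-4, v≡3 (mod 7); (1|7)=+1, (3|7)=-1; sign (−1)^0·+1^-4·-1^0 = +1.
(a,b)_31: α=2, u≡26; β=3, v≡4 (mod 31); (26|31)=-1, (4|31)=+1; sign (−1)^0·-1^3·+1^2 = -1.
(a,b)_5: α=4, u≡1; β=8, v≡3 (mod 5); (1|5)=+1, (3|5)=-1; sign (−1)^0·+1^8·-1^4 = +1.
(a,b)_11: α=0, u≡4; β=2, v≡8 (mod 11); (4|11)=+1, (8|11)=-1; sign (−1)^0·+1^2·-1^0 = +1.
(a,b)_∞: sgn(-129)=−, sgn(-93)=−, so -1.
(a,b)_19: α=-2, u≡5; β=-4, v≡18 (mod 19); (5|19)=+1, (18|19)=-1; sign (−1)^0·+1^-4·-1^-2 = +1.
|Ram(-129, -93)| = 4, even; anisotropic at {2, 3, 31, ∞}.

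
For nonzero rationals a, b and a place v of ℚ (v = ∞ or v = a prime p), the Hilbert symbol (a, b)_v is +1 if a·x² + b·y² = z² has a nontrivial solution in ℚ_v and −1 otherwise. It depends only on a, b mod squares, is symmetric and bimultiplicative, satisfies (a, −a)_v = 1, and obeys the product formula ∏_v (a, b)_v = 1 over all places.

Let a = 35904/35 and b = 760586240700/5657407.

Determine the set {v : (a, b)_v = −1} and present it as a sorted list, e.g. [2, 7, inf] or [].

(a, b) ≡ (19635, 1001) mod (ℚ^×)²; places V = {2, 3, 5, 7, 11, 13, 17, 29, 31, ∞}.
(a,b)_13: α=0, u≡7; β=3, v≡3 (mod 13); (7|13)=-1, (3|13)=+1; sign (−1)^0·-1^3·+1^0 = -1.
(a,b)_7: α=-1, u≡3; β=-1, v≡3 (mod 7); (3|7)=-1, (3|7)=-1; sign (−1)^1·-1^-1·-1^-1 = -1.
(a,b)_31: α=0, u≡17; β=-2, v≡25 (mod 31); (17|31)=-1, (25|31)=+1; sign (−1)^0·-1^-2·+1^0 = +1.
(a,b)_2: α=6, β=2; u≡3, v≡1 (mod 8); ε(u)ε(v)=1·0, αω(v)=6·0, βω(u)=2·1; sum ≡ 0  ⇒  +1.
(a,b)_11: α=1, u≡4; β=3, v≡5 (mod 11); (4|11)=+1, (5|11)=+1; sign (−1)^1·+1^3·+1^1 = -1.
(a,b)_17: α=1, u≡4; β=2, v≡9 (mod 17); (4|17)=+1, (9|17)=+1; sign (−1)^0·+1^2·+1^1 = +1.
(a,b)_29: α=0, u≡10; β=-2, v≡21 (mod 29); (10|29)=-1, (21|29)=-1; sign (−1)^0·-1^-2·-1^0 = +1.
(a,b)_5: α=-1, u≡2; β=2, v≡4 (mod 5); (2|5)=-1, (4|5)=+1; sign (−1)^0·-1^2·+1^-1 = +1.
(a,b)_∞: sgn(19635)=+, sgn(1001)=+, so +1.
(a,b)_3: α=1, u≡2; β=2, v≡2 (mod 3); (2|3)=-1, (2|3)=-1; sign (−1)^0·-1^2·-1^1 = -1.
Ram(19635, 1001) = {3, 7, 11, 13}; no ℚ_3-point on the conic.

[3, 7, 11, 13]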